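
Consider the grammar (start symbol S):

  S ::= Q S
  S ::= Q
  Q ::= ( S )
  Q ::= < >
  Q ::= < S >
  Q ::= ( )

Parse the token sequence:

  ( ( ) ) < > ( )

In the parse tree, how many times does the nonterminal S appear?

4

[S [Q ( [S [Q ( )]] )] [S [Q < >] [S [Q ( )]]]]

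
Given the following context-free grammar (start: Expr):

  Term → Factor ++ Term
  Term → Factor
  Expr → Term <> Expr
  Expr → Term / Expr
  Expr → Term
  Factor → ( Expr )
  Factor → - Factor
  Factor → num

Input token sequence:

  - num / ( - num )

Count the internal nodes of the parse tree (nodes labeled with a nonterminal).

[Expr [Term [Factor - [Factor num]]] / [Expr [Term [Factor ( [Expr [Term [Factor - [Factor num]]]] )]]]]

11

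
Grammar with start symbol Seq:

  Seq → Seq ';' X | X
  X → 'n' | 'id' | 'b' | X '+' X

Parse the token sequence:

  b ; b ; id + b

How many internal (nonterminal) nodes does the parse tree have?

8

[Seq [Seq [Seq [X b]] ; [X b]] ; [X [X id] + [X b]]]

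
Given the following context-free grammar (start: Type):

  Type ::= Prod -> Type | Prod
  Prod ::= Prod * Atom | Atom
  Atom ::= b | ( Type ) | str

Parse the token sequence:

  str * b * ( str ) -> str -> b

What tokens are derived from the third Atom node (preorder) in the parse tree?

( str )

[Type [Prod [Prod [Prod [Atom str]] * [Atom b]] * [Atom ( [Type [Prod [Atom str]]] )]] -> [Type [Prod [Atom str]] -> [Type [Prod [Atom b]]]]]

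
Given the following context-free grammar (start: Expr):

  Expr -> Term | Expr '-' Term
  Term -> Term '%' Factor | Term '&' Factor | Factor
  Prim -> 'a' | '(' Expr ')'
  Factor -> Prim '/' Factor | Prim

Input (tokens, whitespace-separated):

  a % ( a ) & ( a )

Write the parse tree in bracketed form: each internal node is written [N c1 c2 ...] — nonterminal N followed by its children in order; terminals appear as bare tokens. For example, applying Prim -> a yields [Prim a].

[Expr [Term [Term [Term [Factor [Prim a]]] % [Factor [Prim ( [Expr [Term [Factor [Prim a]]]] )]]] & [Factor [Prim ( [Expr [Term [Factor [Prim a]]]] )]]]]

Expr
Term
Term & Factor
Term % Factor & Factor
Factor % Factor & Factor
Prim % Factor & Factor
a % Factor & Factor
a % Prim & Factor
a % ( Expr ) & Factor
a % ( Term ) & Factor
a % ( Factor ) & Factor
a % ( Prim ) & Factor
a % ( a ) & Factor
a % ( a ) & Prim
a % ( a ) & ( Expr )
a % ( a ) & ( Term )
a % ( a ) & ( Factor )
a % ( a ) & ( Prim )
a % ( a ) & ( a )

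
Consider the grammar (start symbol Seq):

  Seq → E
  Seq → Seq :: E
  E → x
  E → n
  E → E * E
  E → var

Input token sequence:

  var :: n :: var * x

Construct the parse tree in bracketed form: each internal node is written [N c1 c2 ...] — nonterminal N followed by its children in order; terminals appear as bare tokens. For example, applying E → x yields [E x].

Seq
Seq :: E
Seq :: E :: E
E :: E :: E
var :: E :: E
var :: n :: E
var :: n :: E * E
var :: n :: var * E
var :: n :: var * x

[Seq [Seq [Seq [E var]] :: [E n]] :: [E [E var] * [E x]]]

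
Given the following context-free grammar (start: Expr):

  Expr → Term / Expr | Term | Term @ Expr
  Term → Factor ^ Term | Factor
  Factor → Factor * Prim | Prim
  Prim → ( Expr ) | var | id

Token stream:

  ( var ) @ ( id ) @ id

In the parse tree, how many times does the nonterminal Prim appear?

5

[Expr [Term [Factor [Prim ( [Expr [Term [Factor [Prim var]]]] )]]] @ [Expr [Term [Factor [Prim ( [Expr [Term [Factor [Prim id]]]] )]]] @ [Expr [Term [Factor [Prim id]]]]]]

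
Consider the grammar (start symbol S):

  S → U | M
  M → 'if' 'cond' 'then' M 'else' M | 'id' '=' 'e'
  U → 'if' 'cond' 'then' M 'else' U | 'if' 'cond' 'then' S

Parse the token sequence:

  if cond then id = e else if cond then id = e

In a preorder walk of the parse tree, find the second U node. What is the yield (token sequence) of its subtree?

[S [U if cond then [M id = e] else [U if cond then [S [M id = e]]]]]

if cond then id = e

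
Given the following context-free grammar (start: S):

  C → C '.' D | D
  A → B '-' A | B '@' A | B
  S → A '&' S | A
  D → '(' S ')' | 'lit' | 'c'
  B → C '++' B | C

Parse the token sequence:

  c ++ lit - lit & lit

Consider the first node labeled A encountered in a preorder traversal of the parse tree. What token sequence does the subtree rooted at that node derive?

c ++ lit - lit

[S [A [B [C [D c]] ++ [B [C [D lit]]]] - [A [B [C [D lit]]]]] & [S [A [B [C [D lit]]]]]]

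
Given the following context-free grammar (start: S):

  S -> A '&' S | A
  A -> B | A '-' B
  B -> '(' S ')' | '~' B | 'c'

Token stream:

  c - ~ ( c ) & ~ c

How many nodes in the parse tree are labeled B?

6

[S [A [A [B c]] - [B ~ [B ( [S [A [B c]]] )]]] & [S [A [B ~ [B c]]]]]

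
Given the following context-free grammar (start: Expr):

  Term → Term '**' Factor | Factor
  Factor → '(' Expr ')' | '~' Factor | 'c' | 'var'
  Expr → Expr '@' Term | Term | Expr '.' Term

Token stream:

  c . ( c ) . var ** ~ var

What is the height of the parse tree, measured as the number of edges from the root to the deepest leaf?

[Expr [Expr [Expr [Term [Factor c]]] . [Term [Factor ( [Expr [Term [Factor c]]] )]]] . [Term [Term [Factor var]] ** [Factor ~ [Factor var]]]]

7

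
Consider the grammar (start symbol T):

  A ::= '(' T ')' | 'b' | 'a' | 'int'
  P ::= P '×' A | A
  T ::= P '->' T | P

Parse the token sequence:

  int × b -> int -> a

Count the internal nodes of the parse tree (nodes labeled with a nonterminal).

[T [P [P [A int]] × [A b]] -> [T [P [A int]] -> [T [P [A a]]]]]

11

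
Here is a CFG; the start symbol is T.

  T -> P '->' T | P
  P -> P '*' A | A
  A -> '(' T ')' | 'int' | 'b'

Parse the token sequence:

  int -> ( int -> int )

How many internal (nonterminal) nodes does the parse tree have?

[T [P [A int]] -> [T [P [A ( [T [P [A int]] -> [T [P [A int]]]] )]]]]

12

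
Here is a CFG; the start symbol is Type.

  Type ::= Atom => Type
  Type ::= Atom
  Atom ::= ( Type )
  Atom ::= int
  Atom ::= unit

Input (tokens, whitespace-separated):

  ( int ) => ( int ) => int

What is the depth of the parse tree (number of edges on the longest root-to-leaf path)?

[Type [Atom ( [Type [Atom int]] )] => [Type [Atom ( [Type [Atom int]] )] => [Type [Atom int]]]]

5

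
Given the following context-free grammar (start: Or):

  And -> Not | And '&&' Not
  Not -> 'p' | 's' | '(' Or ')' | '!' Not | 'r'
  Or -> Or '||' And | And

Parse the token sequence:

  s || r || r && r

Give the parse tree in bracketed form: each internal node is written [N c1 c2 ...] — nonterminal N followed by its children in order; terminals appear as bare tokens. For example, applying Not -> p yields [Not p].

[Or [Or [Or [And [Not s]]] || [And [Not r]]] || [And [And [Not r]] && [Not r]]]

Or
Or || And
Or || And || And
And || And || And
Not || And || And
s || And || And
s || Not || And
s || r || And
s || r || And && Not
s || r || Not && Not
s || r || r && Not
s || r || r && r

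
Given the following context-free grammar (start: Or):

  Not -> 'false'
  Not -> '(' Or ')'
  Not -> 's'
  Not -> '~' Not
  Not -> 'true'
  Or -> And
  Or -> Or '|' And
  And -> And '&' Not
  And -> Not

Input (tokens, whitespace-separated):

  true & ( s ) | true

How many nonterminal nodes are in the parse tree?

11

[Or [Or [And [And [Not true]] & [Not ( [Or [And [Not s]]] )]]] | [And [Not true]]]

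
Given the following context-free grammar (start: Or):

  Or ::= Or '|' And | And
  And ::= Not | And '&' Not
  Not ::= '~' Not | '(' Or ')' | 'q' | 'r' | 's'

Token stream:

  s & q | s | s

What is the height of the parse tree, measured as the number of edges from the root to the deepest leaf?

6

[Or [Or [Or [And [And [Not s]] & [Not q]]] | [And [Not s]]] | [And [Not s]]]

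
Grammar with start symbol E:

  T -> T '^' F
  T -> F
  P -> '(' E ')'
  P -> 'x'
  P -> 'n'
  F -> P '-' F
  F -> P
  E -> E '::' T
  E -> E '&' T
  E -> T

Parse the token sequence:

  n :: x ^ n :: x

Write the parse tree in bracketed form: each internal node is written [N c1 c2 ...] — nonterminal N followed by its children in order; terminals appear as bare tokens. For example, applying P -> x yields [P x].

E
E :: T
E :: T :: T
T :: T :: T
F :: T :: T
P :: T :: T
n :: T :: T
n :: T ^ F :: T
n :: F ^ F :: T
n :: P ^ F :: T
n :: x ^ F :: T
n :: x ^ P :: T
n :: x ^ n :: T
n :: x ^ n :: F
n :: x ^ n :: P
n :: x ^ n :: x

[E [E [E [T [F [P n]]]] :: [T [T [F [P x]]] ^ [F [P n]]]] :: [T [F [P x]]]]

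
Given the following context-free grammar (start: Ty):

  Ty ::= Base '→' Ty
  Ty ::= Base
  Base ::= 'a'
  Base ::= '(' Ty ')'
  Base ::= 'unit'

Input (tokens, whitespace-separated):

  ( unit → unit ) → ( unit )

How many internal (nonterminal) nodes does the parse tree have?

10

[Ty [Base ( [Ty [Base unit] → [Ty [Base unit]]] )] → [Ty [Base ( [Ty [Base unit]] )]]]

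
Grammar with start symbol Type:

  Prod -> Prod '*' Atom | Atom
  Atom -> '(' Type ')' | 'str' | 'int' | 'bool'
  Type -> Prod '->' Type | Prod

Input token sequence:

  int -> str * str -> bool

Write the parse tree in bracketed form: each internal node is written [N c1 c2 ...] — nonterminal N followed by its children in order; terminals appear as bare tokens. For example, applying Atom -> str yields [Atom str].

Type
Prod -> Type
Atom -> Type
int -> Type
int -> Prod -> Type
int -> Prod * Atom -> Type
int -> Atom * Atom -> Type
int -> str * Atom -> Type
int -> str * str -> Type
int -> str * str -> Prod
int -> str * str -> Atom
int -> str * str -> bool

[Type [Prod [Atom int]] -> [Type [Prod [Prod [Atom str]] * [Atom str]] -> [Type [Prod [Atom bool]]]]]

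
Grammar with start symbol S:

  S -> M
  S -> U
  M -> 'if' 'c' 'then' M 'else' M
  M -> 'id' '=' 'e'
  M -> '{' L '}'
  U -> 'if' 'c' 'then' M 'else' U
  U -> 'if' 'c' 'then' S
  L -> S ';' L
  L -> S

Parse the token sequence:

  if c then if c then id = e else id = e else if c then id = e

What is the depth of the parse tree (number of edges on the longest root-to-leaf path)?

[S [U if c then [M if c then [M id = e] else [M id = e]] else [U if c then [S [M id = e]]]]]

5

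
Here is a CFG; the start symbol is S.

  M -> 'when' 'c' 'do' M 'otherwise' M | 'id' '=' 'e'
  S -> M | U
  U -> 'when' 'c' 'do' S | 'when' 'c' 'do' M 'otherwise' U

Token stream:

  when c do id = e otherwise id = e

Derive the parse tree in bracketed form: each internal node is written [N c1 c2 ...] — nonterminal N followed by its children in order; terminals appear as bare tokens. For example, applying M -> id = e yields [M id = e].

[S [M when c do [M id = e] otherwise [M id = e]]]

S
M
when c do M otherwise M
when c do id = e otherwise M
when c do id = e otherwise id = e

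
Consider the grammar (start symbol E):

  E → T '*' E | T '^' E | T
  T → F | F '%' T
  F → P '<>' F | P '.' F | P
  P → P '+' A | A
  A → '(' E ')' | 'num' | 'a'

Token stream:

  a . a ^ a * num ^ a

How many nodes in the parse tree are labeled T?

[E [T [F [P [A a]] . [F [P [A a]]]]] ^ [E [T [F [P [A a]]]] * [E [T [F [P [A num]]]] ^ [E [T [F [P [A a]]]]]]]]

4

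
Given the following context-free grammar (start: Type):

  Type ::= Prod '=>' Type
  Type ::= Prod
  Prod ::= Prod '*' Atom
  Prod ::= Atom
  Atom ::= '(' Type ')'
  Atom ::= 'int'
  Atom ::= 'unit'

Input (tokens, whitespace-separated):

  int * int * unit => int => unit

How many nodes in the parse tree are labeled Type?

[Type [Prod [Prod [Prod [Atom int]] * [Atom int]] * [Atom unit]] => [Type [Prod [Atom int]] => [Type [Prod [Atom unit]]]]]

3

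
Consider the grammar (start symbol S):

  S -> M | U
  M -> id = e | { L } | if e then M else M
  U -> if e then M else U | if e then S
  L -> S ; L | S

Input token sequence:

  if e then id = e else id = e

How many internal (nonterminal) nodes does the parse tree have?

4

[S [M if e then [M id = e] else [M id = e]]]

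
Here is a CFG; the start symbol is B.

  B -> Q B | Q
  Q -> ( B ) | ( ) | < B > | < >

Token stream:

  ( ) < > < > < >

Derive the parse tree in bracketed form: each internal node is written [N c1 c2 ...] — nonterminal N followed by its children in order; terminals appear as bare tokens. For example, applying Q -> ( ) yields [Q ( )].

B
Q B
( ) B
( ) Q B
( ) < > B
( ) < > Q B
( ) < > < > B
( ) < > < > Q
( ) < > < > < >

[B [Q ( )] [B [Q < >] [B [Q < >] [B [Q < >]]]]]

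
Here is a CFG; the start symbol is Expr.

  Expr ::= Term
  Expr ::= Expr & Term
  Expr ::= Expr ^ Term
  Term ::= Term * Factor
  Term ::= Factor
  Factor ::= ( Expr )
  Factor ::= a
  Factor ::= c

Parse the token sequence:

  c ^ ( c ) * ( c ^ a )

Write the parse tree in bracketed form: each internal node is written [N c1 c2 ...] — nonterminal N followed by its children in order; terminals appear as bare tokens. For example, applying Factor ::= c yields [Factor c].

Expr
Expr ^ Term
Term ^ Term
Factor ^ Term
c ^ Term
c ^ Term * Factor
c ^ Factor * Factor
c ^ ( Expr ) * Factor
c ^ ( Term ) * Factor
c ^ ( Factor ) * Factor
c ^ ( c ) * Factor
c ^ ( c ) * ( Expr )
c ^ ( c ) * ( Expr ^ Term )
c ^ ( c ) * ( Term ^ Term )
c ^ ( c ) * ( Factor ^ Term )
c ^ ( c ) * ( c ^ Term )
c ^ ( c ) * ( c ^ Factor )
c ^ ( c ) * ( c ^ a )

[Expr [Expr [Term [Factor c]]] ^ [Term [Term [Factor ( [Expr [Term [Factor c]]] )]] * [Factor ( [Expr [Expr [Term [Factor c]]] ^ [Term [Factor a]]] )]]]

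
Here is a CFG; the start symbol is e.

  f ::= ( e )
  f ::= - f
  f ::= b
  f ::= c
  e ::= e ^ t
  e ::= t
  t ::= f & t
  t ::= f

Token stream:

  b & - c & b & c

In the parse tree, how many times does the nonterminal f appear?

5

[e [t [f b] & [t [f - [f c]] & [t [f b] & [t [f c]]]]]]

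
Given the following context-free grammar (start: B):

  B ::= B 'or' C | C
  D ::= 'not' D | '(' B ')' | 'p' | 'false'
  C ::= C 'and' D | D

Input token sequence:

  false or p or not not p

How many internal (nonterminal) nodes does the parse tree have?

11

[B [B [B [C [D false]]] or [C [D p]]] or [C [D not [D not [D p]]]]]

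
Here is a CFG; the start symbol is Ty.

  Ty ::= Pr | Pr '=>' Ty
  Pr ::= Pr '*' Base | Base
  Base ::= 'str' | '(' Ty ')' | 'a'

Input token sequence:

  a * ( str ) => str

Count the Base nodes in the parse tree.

[Ty [Pr [Pr [Base a]] * [Base ( [Ty [Pr [Base str]]] )]] => [Ty [Pr [Base str]]]]

4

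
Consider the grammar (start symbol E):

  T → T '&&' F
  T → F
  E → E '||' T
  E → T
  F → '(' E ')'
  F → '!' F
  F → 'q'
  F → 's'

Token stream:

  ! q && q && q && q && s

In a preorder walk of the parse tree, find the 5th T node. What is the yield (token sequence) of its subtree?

[E [T [T [T [T [T [F ! [F q]]] && [F q]] && [F q]] && [F q]] && [F s]]]

! q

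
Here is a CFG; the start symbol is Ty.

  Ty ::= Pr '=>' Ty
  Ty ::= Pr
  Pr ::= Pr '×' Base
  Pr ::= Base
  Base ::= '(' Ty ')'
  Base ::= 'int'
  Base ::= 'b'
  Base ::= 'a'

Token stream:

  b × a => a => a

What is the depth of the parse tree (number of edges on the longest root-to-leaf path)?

[Ty [Pr [Pr [Base b]] × [Base a]] => [Ty [Pr [Base a]] => [Ty [Pr [Base a]]]]]

5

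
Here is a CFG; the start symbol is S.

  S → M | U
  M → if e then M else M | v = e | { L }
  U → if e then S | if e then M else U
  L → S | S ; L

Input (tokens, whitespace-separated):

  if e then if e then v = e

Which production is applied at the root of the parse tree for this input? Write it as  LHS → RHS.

[S [U if e then [S [U if e then [S [M v = e]]]]]]

S → U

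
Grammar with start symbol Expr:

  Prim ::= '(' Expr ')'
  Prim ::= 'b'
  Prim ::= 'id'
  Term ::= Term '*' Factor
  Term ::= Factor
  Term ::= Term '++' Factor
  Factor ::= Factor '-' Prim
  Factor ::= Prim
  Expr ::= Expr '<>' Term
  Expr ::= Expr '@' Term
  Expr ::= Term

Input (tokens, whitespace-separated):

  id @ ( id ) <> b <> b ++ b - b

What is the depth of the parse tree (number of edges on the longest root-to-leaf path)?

[Expr [Expr [Expr [Expr [Term [Factor [Prim id]]]] @ [Term [Factor [Prim ( [Expr [Term [Factor [Prim id]]]] )]]]] <> [Term [Factor [Prim b]]]] <> [Term [Term [Factor [Prim b]]] ++ [Factor [Factor [Prim b]] - [Prim b]]]]

10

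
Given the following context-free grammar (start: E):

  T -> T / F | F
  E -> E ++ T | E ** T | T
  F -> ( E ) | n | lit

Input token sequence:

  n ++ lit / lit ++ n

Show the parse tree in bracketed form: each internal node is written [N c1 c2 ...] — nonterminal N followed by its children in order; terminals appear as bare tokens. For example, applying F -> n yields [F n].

[E [E [E [T [F n]]] ++ [T [T [F lit]] / [F lit]]] ++ [T [F n]]]

E
E ++ T
E ++ T ++ T
T ++ T ++ T
F ++ T ++ T
n ++ T ++ T
n ++ T / F ++ T
n ++ F / F ++ T
n ++ lit / F ++ T
n ++ lit / lit ++ T
n ++ lit / lit ++ F
n ++ lit / lit ++ n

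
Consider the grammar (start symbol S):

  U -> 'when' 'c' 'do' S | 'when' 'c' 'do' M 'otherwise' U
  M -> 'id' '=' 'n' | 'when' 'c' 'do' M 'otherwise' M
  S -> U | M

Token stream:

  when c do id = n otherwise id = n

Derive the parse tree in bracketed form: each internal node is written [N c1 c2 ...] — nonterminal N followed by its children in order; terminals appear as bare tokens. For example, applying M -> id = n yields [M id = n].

[S [M when c do [M id = n] otherwise [M id = n]]]

S
M
when c do M otherwise M
when c do id = n otherwise M
when c do id = n otherwise id = n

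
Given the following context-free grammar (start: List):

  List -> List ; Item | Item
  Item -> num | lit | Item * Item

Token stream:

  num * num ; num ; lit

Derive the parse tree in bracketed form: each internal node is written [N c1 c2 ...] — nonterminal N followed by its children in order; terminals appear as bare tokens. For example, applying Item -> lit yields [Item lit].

[List [List [List [Item [Item num] * [Item num]]] ; [Item num]] ; [Item lit]]

List
List ; Item
List ; Item ; Item
Item ; Item ; Item
Item * Item ; Item ; Item
num * Item ; Item ; Item
num * num ; Item ; Item
num * num ; num ; Item
num * num ; num ; lit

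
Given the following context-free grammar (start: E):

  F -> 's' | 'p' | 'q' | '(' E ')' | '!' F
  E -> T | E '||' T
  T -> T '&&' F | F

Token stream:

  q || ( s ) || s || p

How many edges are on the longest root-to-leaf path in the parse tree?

[E [E [E [E [T [F q]]] || [T [F ( [E [T [F s]]] )]]] || [T [F s]]] || [T [F p]]]

8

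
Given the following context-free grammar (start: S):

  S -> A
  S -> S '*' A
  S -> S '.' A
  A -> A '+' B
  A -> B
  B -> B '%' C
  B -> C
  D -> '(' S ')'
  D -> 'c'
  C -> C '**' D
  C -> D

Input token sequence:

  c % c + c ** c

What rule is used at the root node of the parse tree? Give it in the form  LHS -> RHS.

[S [A [A [B [B [C [D c]]] % [C [D c]]]] + [B [C [C [D c]] ** [D c]]]]]

S -> A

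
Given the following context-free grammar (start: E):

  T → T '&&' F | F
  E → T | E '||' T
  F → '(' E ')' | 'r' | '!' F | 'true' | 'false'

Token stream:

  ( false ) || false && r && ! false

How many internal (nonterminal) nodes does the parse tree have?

[E [E [T [F ( [E [T [F false]]] )]]] || [T [T [T [F false]] && [F r]] && [F ! [F false]]]]

14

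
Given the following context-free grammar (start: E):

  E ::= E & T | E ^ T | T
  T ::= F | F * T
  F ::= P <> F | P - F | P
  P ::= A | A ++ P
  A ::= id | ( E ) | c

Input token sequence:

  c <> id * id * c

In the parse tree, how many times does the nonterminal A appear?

4

[E [T [F [P [A c]] <> [F [P [A id]]]] * [T [F [P [A id]]] * [T [F [P [A c]]]]]]]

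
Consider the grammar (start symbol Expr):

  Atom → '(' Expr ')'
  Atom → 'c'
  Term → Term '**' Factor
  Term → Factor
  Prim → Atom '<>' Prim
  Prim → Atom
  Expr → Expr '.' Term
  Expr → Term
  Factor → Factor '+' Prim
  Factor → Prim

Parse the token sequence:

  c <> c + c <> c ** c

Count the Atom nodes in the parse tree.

[Expr [Term [Term [Factor [Factor [Prim [Atom c] <> [Prim [Atom c]]]] + [Prim [Atom c] <> [Prim [Atom c]]]]] ** [Factor [Prim [Atom c]]]]]

5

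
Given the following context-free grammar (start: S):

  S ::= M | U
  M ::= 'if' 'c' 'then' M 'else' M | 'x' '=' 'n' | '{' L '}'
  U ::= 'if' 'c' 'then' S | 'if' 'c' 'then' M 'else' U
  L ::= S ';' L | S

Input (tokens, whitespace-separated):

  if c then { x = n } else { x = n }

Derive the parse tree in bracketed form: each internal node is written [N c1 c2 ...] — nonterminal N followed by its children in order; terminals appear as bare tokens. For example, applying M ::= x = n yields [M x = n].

[S [M if c then [M { [L [S [M x = n]]] }] else [M { [L [S [M x = n]]] }]]]

S
M
if c then M else M
if c then { L } else M
if c then { S } else M
if c then { M } else M
if c then { x = n } else M
if c then { x = n } else { L }
if c then { x = n } else { S }
if c then { x = n } else { M }
if c then { x = n } else { x = n }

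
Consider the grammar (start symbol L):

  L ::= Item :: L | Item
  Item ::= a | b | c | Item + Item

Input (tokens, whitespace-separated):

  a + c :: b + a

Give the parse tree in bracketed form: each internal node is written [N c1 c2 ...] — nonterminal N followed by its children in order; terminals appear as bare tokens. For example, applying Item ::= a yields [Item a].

L
Item :: L
Item + Item :: L
a + Item :: L
a + c :: L
a + c :: Item
a + c :: Item + Item
a + c :: b + Item
a + c :: b + a

[L [Item [Item a] + [Item c]] :: [L [Item [Item b] + [Item a]]]]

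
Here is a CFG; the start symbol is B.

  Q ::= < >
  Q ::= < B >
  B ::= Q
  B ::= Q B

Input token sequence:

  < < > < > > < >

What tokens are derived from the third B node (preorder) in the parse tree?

< >

[B [Q < [B [Q < >] [B [Q < >]]] >] [B [Q < >]]]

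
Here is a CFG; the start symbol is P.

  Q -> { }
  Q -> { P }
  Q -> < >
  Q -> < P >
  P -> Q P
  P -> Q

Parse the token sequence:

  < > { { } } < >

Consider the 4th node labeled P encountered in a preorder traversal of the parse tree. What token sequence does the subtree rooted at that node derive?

< >

[P [Q < >] [P [Q { [P [Q { }]] }] [P [Q < >]]]]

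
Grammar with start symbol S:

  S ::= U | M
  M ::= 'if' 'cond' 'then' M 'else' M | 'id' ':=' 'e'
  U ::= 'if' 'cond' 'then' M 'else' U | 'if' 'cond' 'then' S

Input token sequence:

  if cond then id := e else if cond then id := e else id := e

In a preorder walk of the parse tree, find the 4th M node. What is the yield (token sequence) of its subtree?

id := e

[S [M if cond then [M id := e] else [M if cond then [M id := e] else [M id := e]]]]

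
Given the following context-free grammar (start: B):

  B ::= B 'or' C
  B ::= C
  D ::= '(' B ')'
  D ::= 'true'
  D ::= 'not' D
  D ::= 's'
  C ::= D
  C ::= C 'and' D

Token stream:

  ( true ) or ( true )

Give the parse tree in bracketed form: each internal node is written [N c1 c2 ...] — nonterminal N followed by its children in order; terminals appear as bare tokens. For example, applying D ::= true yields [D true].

[B [B [C [D ( [B [C [D true]]] )]]] or [C [D ( [B [C [D true]]] )]]]

B
B or C
C or C
D or C
( B ) or C
( C ) or C
( D ) or C
( true ) or C
( true ) or D
( true ) or ( B )
( true ) or ( C )
( true ) or ( D )
( true ) or ( true )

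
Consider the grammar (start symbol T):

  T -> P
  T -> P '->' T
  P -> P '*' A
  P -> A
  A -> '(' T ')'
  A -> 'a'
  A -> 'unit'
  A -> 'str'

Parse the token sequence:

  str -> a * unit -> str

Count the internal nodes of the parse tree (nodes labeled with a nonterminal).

[T [P [A str]] -> [T [P [P [A a]] * [A unit]] -> [T [P [A str]]]]]

11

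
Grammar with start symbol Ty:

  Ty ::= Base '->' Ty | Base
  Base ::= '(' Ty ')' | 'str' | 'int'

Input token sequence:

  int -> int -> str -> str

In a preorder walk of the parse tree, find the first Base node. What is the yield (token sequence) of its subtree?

[Ty [Base int] -> [Ty [Base int] -> [Ty [Base str] -> [Ty [Base str]]]]]

int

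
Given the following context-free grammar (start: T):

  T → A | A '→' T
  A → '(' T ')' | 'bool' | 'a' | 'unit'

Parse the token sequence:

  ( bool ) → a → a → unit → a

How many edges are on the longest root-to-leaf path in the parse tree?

[T [A ( [T [A bool]] )] → [T [A a] → [T [A a] → [T [A unit] → [T [A a]]]]]]

6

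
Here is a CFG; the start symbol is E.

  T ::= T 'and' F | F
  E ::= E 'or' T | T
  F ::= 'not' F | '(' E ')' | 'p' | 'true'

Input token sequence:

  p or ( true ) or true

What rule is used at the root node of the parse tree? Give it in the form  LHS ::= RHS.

E ::= E 'or' T

[E [E [E [T [F p]]] or [T [F ( [E [T [F true]]] )]]] or [T [F true]]]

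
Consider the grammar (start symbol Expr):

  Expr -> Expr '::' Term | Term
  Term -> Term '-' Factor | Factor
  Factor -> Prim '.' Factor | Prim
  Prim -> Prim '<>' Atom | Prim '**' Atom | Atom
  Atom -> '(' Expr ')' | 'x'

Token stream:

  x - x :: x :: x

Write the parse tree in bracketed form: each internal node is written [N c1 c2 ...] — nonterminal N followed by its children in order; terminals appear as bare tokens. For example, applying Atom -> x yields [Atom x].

[Expr [Expr [Expr [Term [Term [Factor [Prim [Atom x]]]] - [Factor [Prim [Atom x]]]]] :: [Term [Factor [Prim [Atom x]]]]] :: [Term [Factor [Prim [Atom x]]]]]

Expr
Expr :: Term
Expr :: Term :: Term
Term :: Term :: Term
Term - Factor :: Term :: Term
Factor - Factor :: Term :: Term
Prim - Factor :: Term :: Term
Atom - Factor :: Term :: Term
x - Factor :: Term :: Term
x - Prim :: Term :: Term
x - Atom :: Term :: Term
x - x :: Term :: Term
x - x :: Factor :: Term
x - x :: Prim :: Term
x - x :: Atom :: Term
x - x :: x :: Term
x - x :: x :: Factor
x - x :: x :: Prim
x - x :: x :: Atom
x - x :: x :: x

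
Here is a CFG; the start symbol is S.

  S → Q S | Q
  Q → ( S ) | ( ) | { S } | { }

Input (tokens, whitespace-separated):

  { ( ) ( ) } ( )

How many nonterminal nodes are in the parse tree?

8

[S [Q { [S [Q ( )] [S [Q ( )]]] }] [S [Q ( )]]]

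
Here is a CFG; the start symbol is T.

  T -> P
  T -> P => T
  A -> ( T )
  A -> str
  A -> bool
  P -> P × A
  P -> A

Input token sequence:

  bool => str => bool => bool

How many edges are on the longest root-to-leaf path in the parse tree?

[T [P [A bool]] => [T [P [A str]] => [T [P [A bool]] => [T [P [A bool]]]]]]

6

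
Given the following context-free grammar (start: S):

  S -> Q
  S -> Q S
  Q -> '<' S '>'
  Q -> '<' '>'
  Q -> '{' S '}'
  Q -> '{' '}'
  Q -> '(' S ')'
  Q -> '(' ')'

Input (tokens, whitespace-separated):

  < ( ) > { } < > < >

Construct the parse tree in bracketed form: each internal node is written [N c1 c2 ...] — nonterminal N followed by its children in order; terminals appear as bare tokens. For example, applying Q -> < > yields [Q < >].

S
Q S
< S > S
< Q > S
< ( ) > S
< ( ) > Q S
< ( ) > { } S
< ( ) > { } Q S
< ( ) > { } < > S
< ( ) > { } < > Q
< ( ) > { } < > < >

[S [Q < [S [Q ( )]] >] [S [Q { }] [S [Q < >] [S [Q < >]]]]]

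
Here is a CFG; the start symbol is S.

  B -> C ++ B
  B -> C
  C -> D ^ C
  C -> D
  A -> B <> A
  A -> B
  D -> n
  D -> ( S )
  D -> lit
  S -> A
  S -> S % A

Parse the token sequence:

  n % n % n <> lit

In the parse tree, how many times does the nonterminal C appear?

[S [S [S [A [B [C [D n]]]]] % [A [B [C [D n]]]]] % [A [B [C [D n]]] <> [A [B [C [D lit]]]]]]

4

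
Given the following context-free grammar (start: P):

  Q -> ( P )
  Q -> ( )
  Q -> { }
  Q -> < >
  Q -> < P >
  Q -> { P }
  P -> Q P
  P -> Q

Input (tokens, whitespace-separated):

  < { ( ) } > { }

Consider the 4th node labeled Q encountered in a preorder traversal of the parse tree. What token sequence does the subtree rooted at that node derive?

{ }

[P [Q < [P [Q { [P [Q ( )]] }]] >] [P [Q { }]]]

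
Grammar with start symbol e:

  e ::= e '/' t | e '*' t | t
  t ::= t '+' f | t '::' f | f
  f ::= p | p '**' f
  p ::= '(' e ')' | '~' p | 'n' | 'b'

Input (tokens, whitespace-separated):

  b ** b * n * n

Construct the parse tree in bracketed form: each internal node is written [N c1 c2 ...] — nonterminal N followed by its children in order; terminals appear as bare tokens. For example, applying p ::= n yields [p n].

e
e * t
e * t * t
t * t * t
f * t * t
p ** f * t * t
b ** f * t * t
b ** p * t * t
b ** b * t * t
b ** b * f * t
b ** b * p * t
b ** b * n * t
b ** b * n * f
b ** b * n * p
b ** b * n * n

[e [e [e [t [f [p b] ** [f [p b]]]]] * [t [f [p n]]]] * [t [f [p n]]]]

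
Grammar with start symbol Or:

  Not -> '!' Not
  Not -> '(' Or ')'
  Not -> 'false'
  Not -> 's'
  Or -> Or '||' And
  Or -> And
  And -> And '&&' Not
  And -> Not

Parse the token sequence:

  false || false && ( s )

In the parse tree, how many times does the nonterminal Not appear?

4

[Or [Or [And [Not false]]] || [And [And [Not false]] && [Not ( [Or [And [Not s]]] )]]]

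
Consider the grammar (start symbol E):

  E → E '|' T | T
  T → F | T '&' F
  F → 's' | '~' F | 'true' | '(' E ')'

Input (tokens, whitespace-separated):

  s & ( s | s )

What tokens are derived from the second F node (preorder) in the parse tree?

( s | s )

[E [T [T [F s]] & [F ( [E [E [T [F s]]] | [T [F s]]] )]]]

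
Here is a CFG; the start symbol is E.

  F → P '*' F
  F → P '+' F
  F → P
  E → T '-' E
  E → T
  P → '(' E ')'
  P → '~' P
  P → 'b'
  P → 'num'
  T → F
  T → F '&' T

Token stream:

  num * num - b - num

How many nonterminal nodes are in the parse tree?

[E [T [F [P num] * [F [P num]]]] - [E [T [F [P b]]] - [E [T [F [P num]]]]]]

14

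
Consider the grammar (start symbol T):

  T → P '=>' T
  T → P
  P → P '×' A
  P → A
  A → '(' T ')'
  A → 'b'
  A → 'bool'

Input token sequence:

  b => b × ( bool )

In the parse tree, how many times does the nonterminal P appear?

[T [P [A b]] => [T [P [P [A b]] × [A ( [T [P [A bool]]] )]]]]

4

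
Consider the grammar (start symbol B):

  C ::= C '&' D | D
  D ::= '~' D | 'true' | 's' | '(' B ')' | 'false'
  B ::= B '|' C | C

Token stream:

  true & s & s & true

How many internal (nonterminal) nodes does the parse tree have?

[B [C [C [C [C [D true]] & [D s]] & [D s]] & [D true]]]

9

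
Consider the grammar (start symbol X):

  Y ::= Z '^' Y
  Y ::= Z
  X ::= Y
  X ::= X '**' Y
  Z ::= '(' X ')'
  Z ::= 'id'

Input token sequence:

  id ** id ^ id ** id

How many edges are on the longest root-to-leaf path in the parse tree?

[X [X [X [Y [Z id]]] ** [Y [Z id] ^ [Y [Z id]]]] ** [Y [Z id]]]

5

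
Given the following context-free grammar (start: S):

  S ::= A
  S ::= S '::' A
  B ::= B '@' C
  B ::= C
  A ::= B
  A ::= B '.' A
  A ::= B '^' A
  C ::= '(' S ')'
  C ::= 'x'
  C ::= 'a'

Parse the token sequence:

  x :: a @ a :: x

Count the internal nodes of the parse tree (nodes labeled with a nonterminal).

[S [S [S [A [B [C x]]]] :: [A [B [B [C a]] @ [C a]]]] :: [A [B [C x]]]]

14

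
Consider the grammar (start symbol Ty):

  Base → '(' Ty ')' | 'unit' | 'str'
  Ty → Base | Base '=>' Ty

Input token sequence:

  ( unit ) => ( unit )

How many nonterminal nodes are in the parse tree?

8

[Ty [Base ( [Ty [Base unit]] )] => [Ty [Base ( [Ty [Base unit]] )]]]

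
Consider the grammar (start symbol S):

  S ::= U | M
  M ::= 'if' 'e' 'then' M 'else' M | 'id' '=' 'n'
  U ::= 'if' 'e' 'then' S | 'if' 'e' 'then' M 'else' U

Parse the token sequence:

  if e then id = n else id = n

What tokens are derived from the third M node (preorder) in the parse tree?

id = n

[S [M if e then [M id = n] else [M id = n]]]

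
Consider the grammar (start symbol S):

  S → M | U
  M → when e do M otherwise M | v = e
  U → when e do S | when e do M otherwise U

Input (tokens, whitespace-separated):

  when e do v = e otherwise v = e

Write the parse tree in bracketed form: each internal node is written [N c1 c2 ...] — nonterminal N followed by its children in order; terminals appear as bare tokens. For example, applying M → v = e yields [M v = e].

[S [M when e do [M v = e] otherwise [M v = e]]]

S
M
when e do M otherwise M
when e do v = e otherwise M
when e do v = e otherwise v = e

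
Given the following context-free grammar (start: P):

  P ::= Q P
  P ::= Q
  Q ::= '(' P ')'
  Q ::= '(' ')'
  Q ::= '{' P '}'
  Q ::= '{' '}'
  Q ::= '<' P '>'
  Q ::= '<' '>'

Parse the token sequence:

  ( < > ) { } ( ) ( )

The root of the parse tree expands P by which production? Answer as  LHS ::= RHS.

[P [Q ( [P [Q < >]] )] [P [Q { }] [P [Q ( )] [P [Q ( )]]]]]

P ::= Q P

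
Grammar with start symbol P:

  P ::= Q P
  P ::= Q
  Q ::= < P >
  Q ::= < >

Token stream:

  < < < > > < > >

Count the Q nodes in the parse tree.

[P [Q < [P [Q < [P [Q < >]] >] [P [Q < >]]] >]]

4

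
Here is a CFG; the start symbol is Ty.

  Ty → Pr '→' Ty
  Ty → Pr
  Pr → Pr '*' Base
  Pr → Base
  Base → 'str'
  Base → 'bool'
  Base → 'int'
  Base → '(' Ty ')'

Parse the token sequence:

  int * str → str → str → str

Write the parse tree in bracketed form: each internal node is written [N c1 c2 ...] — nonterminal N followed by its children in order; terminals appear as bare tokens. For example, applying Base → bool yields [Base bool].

Ty
Pr → Ty
Pr * Base → Ty
Base * Base → Ty
int * Base → Ty
int * str → Ty
int * str → Pr → Ty
int * str → Base → Ty
int * str → str → Ty
int * str → str → Pr → Ty
int * str → str → Base → Ty
int * str → str → str → Ty
int * str → str → str → Pr
int * str → str → str → Base
int * str → str → str → str

[Ty [Pr [Pr [Base int]] * [Base str]] → [Ty [Pr [Base str]] → [Ty [Pr [Base str]] → [Ty [Pr [Base str]]]]]]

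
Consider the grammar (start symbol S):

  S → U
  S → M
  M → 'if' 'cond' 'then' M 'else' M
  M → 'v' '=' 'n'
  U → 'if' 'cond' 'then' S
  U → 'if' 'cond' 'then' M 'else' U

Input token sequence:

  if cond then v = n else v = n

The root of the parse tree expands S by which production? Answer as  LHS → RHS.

S → M

[S [M if cond then [M v = n] else [M v = n]]]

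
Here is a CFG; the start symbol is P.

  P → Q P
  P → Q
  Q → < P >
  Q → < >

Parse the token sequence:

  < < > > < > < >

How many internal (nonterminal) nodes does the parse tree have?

8

[P [Q < [P [Q < >]] >] [P [Q < >] [P [Q < >]]]]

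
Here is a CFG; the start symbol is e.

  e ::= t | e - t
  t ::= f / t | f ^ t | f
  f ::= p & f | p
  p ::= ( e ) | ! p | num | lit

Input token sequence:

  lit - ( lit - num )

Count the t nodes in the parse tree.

[e [e [t [f [p lit]]]] - [t [f [p ( [e [e [t [f [p lit]]]] - [t [f [p num]]]] )]]]]

4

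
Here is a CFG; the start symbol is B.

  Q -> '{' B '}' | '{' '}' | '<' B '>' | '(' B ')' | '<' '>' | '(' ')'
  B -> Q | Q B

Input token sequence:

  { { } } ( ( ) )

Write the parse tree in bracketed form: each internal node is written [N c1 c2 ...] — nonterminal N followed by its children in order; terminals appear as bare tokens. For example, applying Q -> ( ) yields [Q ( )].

[B [Q { [B [Q { }]] }] [B [Q ( [B [Q ( )]] )]]]

B
Q B
{ B } B
{ Q } B
{ { } } B
{ { } } Q
{ { } } ( B )
{ { } } ( Q )
{ { } } ( ( ) )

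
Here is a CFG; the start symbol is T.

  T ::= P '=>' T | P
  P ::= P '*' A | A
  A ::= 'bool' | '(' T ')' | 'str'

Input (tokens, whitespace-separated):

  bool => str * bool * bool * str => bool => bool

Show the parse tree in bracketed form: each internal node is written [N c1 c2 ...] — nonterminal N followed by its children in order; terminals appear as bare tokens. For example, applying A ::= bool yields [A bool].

[T [P [A bool]] => [T [P [P [P [P [A str]] * [A bool]] * [A bool]] * [A str]] => [T [P [A bool]] => [T [P [A bool]]]]]]

T
P => T
A => T
bool => T
bool => P => T
bool => P * A => T
bool => P * A * A => T
bool => P * A * A * A => T
bool => A * A * A * A => T
bool => str * A * A * A => T
bool => str * bool * A * A => T
bool => str * bool * bool * A => T
bool => str * bool * bool * str => T
bool => str * bool * bool * str => P => T
bool => str * bool * bool * str => A => T
bool => str * bool * bool * str => bool => T
bool => str * bool * bool * str => bool => P
bool => str * bool * bool * str => bool => A
bool => str * bool * bool * str => bool => bool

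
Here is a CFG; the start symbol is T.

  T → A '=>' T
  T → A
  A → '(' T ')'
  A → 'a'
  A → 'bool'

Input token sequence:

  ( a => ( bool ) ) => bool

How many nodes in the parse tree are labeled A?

[T [A ( [T [A a] => [T [A ( [T [A bool]] )]]] )] => [T [A bool]]]

5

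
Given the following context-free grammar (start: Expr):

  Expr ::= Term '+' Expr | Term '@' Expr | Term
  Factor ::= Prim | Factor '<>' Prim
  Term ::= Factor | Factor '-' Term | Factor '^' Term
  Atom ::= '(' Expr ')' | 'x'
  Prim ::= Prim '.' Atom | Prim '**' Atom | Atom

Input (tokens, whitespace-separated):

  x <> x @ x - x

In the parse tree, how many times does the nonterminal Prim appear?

4

[Expr [Term [Factor [Factor [Prim [Atom x]]] <> [Prim [Atom x]]]] @ [Expr [Term [Factor [Prim [Atom x]]] - [Term [Factor [Prim [Atom x]]]]]]]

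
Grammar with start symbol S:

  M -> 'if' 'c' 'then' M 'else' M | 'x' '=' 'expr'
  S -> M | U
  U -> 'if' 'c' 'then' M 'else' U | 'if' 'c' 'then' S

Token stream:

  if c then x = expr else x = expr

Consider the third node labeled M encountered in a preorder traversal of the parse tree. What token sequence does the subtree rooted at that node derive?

[S [M if c then [M x = expr] else [M x = expr]]]

x = expr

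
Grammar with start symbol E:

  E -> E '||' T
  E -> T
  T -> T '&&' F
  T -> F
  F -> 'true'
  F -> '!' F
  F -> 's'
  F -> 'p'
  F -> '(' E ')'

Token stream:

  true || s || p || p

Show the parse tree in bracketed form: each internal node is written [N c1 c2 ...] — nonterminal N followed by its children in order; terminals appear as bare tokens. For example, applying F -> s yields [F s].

[E [E [E [E [T [F true]]] || [T [F s]]] || [T [F p]]] || [T [F p]]]

E
E || T
E || T || T
E || T || T || T
T || T || T || T
F || T || T || T
true || T || T || T
true || F || T || T
true || s || T || T
true || s || F || T
true || s || p || T
true || s || p || F
true || s || p || p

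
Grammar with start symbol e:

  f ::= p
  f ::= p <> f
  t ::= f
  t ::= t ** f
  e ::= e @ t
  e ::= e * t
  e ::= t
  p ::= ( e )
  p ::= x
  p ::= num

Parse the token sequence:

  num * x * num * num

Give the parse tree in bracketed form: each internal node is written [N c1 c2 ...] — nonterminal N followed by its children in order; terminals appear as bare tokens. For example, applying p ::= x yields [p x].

e
e * t
e * t * t
e * t * t * t
t * t * t * t
f * t * t * t
p * t * t * t
num * t * t * t
num * f * t * t
num * p * t * t
num * x * t * t
num * x * f * t
num * x * p * t
num * x * num * t
num * x * num * f
num * x * num * p
num * x * num * num

[e [e [e [e [t [f [p num]]]] * [t [f [p x]]]] * [t [f [p num]]]] * [t [f [p num]]]]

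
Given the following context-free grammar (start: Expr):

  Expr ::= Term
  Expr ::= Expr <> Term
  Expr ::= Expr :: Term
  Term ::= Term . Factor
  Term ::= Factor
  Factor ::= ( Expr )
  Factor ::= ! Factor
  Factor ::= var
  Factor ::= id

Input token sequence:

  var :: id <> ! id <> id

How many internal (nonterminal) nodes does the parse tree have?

[Expr [Expr [Expr [Expr [Term [Factor var]]] :: [Term [Factor id]]] <> [Term [Factor ! [Factor id]]]] <> [Term [Factor id]]]

13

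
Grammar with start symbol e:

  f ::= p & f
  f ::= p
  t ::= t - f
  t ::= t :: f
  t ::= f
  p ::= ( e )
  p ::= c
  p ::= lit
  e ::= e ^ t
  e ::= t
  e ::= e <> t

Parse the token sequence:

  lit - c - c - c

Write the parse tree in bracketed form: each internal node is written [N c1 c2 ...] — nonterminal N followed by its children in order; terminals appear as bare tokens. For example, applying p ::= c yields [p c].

e
t
t - f
t - f - f
t - f - f - f
f - f - f - f
p - f - f - f
lit - f - f - f
lit - p - f - f
lit - c - f - f
lit - c - p - f
lit - c - c - f
lit - c - c - p
lit - c - c - c

[e [t [t [t [t [f [p lit]]] - [f [p c]]] - [f [p c]]] - [f [p c]]]]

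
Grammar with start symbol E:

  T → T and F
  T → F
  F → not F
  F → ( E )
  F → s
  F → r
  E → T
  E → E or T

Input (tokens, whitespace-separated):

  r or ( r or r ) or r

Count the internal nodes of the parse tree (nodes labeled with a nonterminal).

[E [E [E [T [F r]]] or [T [F ( [E [E [T [F r]]] or [T [F r]]] )]]] or [T [F r]]]

15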